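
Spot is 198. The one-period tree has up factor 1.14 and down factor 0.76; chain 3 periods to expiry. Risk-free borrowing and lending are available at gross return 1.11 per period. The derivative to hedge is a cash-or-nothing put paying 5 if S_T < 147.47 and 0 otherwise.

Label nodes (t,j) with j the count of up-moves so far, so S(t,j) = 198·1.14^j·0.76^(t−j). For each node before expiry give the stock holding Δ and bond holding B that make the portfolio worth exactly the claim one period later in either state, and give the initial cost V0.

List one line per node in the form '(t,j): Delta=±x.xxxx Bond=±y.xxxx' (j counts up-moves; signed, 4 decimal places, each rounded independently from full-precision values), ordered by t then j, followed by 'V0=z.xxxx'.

Under the risk-neutral measure, an up-move has probability p* = (R−d)/(u−d) = 0.9211 and values discount at R = 1.11.
Payoff layer (t=3): V(3,0)=5.0000, V(3,1)=5.0000, V(3,2)=0.0000, V(3,3)=0.0000
(2,0): S=114.3648. Δ = (V_up−V_dn)/(S_up−S_dn) = (5.0000−5.0000)/(130.3759−86.9172) = 0.0000. V = [p*·5.0000 + (1−p*)·5.0000]/1.11 = 4.5045. B = V − Δ·S = 4.5045.
(2,1): S=171.5472. Δ = (V_up−V_dn)/(S_up−S_dn) = (0.0000−5.0000)/(195.5638−130.3759) = -0.0767. V = [p*·0.0000 + (1−p*)·5.0000]/1.11 = 0.3556. B = V − Δ·S = 13.5135.
(2,2): S=257.3208. Δ = (V_up−V_dn)/(S_up−S_dn) = (0.0000−0.0000)/(293.3457−195.5638) = 0.0000. V = [p*·0.0000 + (1−p*)·0.0000]/1.11 = 0.0000. B = V − Δ·S = 0.0000.
(1,0): S=150.4800. Δ = (V_up−V_dn)/(S_up−S_dn) = (0.3556−4.5045)/(171.5472−114.3648) = -0.0726. V = [p*·0.3556 + (1−p*)·4.5045]/1.11 = 0.6155. B = V − Δ·S = 11.5336.
(1,1): S=225.7200. Δ = (V_up−V_dn)/(S_up−S_dn) = (0.0000−0.3556)/(257.3208−171.5472) = -0.0041. V = [p*·0.0000 + (1−p*)·0.3556]/1.11 = 0.0253. B = V − Δ·S = 0.9611.
(0,0): S=198.0000. Δ = (V_up−V_dn)/(S_up−S_dn) = (0.0253−0.6155)/(225.7200−150.4800) = -0.0078. V = [p*·0.0253 + (1−p*)·0.6155]/1.11 = 0.0648. B = V − Δ·S = 1.6178.
Root portfolio cost Δ·198+B reproduces V0=0.0648.

(0,0): Delta=-0.0078 Bond=1.6178
(1,0): Delta=-0.0726 Bond=11.5336
(1,1): Delta=-0.0041 Bond=0.9611
(2,0): Delta=0.0000 Bond=4.5045
(2,1): Delta=-0.0767 Bond=13.5135
(2,2): Delta=0.0000 Bond=0.0000
V0=0.0648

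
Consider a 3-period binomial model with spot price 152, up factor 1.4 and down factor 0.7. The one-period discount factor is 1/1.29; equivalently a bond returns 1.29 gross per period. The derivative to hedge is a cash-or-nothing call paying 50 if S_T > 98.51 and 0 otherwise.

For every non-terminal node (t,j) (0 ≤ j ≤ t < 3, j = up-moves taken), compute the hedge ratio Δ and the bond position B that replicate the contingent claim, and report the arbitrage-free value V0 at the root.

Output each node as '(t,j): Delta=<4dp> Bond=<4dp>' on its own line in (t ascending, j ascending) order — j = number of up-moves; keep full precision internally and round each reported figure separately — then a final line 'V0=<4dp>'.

Risk-neutral probability p* = (R−d)/(u−d) = (1.29−0.7)/(1.4−0.7) = 0.8429.
Terminal payoffs: V(3,0)=0.0000, V(3,1)=50.0000, V(3,2)=50.0000, V(3,3)=50.0000
  t=2,j=0: stock 74.4800 → up 104.2720 (V=50.0000), down 52.1360 (V=0.0000). Price 32.6689; hedge Δ=0.9590, bond B=-38.7597.
  t=2,j=1: stock 148.9600 → up 208.5440 (V=50.0000), down 104.2720 (V=50.0000). Price 38.7597; hedge Δ=0.0000, bond B=38.7597.
  t=2,j=2: stock 297.9200 → up 417.0880 (V=50.0000), down 208.5440 (V=50.0000). Price 38.7597; hedge Δ=0.0000, bond B=38.7597.
  t=1,j=0: stock 106.4000 → up 148.9600 (V=38.7597), down 74.4800 (V=32.6689). Price 29.3043; hedge Δ=0.0818, bond B=20.6032.
  t=1,j=1: stock 212.8000 → up 297.9200 (V=38.7597), down 148.9600 (V=38.7597). Price 30.0463; hedge Δ=0.0000, bond B=30.0463.
  t=0,j=0: stock 152.0000 → up 212.8000 (V=30.0463), down 106.4000 (V=29.3043). Price 23.2013; hedge Δ=0.0070, bond B=22.1414.
Check: Δ(0,0)·S0 + B(0,0) = 23.2013 = V0.

(0,0): Delta=0.0070 Bond=22.1414
(1,0): Delta=0.0818 Bond=20.6032
(1,1): Delta=0.0000 Bond=30.0463
(2,0): Delta=0.9590 Bond=-38.7597
(2,1): Delta=0.0000 Bond=38.7597
(2,2): Delta=0.0000 Bond=38.7597
V0=23.2013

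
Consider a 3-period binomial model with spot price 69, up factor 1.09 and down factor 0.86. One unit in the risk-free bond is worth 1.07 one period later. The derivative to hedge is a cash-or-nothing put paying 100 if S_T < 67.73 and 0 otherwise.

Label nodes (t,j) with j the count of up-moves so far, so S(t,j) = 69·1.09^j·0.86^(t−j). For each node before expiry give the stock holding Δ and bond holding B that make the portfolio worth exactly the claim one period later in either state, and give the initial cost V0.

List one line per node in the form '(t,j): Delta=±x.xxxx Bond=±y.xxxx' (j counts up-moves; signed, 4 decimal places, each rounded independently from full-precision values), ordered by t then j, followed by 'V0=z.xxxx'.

(0,0): Delta=-0.8739 Bond=62.0459
(1,0): Delta=-6.2522 Bond=385.5349
(1,1): Delta=-0.4698 Bond=35.9943
(2,0): Delta=0.0000 Bond=93.4579
(2,1): Delta=-6.7220 Bond=442.9094
(2,2): Delta=0.0000 Bond=0.0000
V0=1.7444

No-arbitrage ⇒ martingale measure with p* = (R−d)/(u−d) = 0.9130.
At expiry t=3: V(3,0)=100.0000, V(3,1)=100.0000, V(3,2)=0.0000, V(3,3)=0.0000
(2,0): S=51.0324. Δ = (V_up−V_dn)/(S_up−S_dn) = (100.0000−100.0000)/(55.6253−43.8879) = 0.0000. V = [p*·100.0000 + (1−p*)·100.0000]/1.07 = 93.4579. B = V − Δ·S = 93.4579.
(2,1): S=64.6806. Δ = (V_up−V_dn)/(S_up−S_dn) = (0.0000−100.0000)/(70.5019−55.6253) = -6.7220. V = [p*·0.0000 + (1−p*)·100.0000]/1.07 = 8.1268. B = V − Δ·S = 442.9094.
(2,2): S=81.9789. Δ = (V_up−V_dn)/(S_up−S_dn) = (0.0000−0.0000)/(89.3570−70.5019) = 0.0000. V = [p*·0.0000 + (1−p*)·0.0000]/1.07 = 0.0000. B = V − Δ·S = 0.0000.
(1,0): S=59.3400. Δ = (V_up−V_dn)/(S_up−S_dn) = (8.1268−93.4579)/(64.6806−51.0324) = -6.2522. V = [p*·8.1268 + (1−p*)·93.4579]/1.07 = 14.5298. B = V − Δ·S = 385.5349.
(1,1): S=75.2100. Δ = (V_up−V_dn)/(S_up−S_dn) = (0.0000−8.1268)/(81.9789−64.6806) = -0.4698. V = [p*·0.0000 + (1−p*)·8.1268]/1.07 = 0.6604. B = V − Δ·S = 35.9943.
(0,0): S=69.0000. Δ = (V_up−V_dn)/(S_up−S_dn) = (0.6604−14.5298)/(75.2100−59.3400) = -0.8739. V = [p*·0.6604 + (1−p*)·14.5298]/1.07 = 1.7444. B = V − Δ·S = 62.0459.
Root portfolio cost Δ·69+B reproduces V0=1.7444.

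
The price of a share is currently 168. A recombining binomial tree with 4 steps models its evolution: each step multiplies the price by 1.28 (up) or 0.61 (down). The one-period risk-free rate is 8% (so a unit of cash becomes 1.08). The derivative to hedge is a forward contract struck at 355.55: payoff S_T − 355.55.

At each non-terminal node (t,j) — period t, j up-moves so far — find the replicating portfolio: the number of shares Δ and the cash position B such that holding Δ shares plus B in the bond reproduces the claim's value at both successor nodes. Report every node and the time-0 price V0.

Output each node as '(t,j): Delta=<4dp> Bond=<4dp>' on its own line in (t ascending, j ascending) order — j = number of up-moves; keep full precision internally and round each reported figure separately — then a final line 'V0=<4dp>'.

(0,0): Delta=1.0000 Bond=-261.3399
(1,0): Delta=1.0000 Bond=-282.2471
(1,1): Delta=1.0000 Bond=-282.2471
(2,0): Delta=1.0000 Bond=-304.8268
(2,1): Delta=1.0000 Bond=-304.8268
(2,2): Delta=1.0000 Bond=-304.8268
(3,0): Delta=1.0000 Bond=-329.2130
(3,1): Delta=1.0000 Bond=-329.2130
(3,2): Delta=1.0000 Bond=-329.2130
(3,3): Delta=1.0000 Bond=-329.2130
V0=-93.3399

Since d<R<u, set p* = (R−d)/(u−d) = 0.7015; price each node as the discounted p*-expectation of its children.
At expiry t=4: V(4,0)=-332.2890, V(4,1)=-306.7400, V(4,2)=-253.1290, V(4,3)=-140.6339, V(4,4)=95.4216
(3,0): S=38.1328. Δ = (V_up−V_dn)/(S_up−S_dn) = (-306.7400−-332.2890)/(48.8100−23.2610) = 1.0000. V = [p*·-306.7400 + (1−p*)·-332.2890]/1.08 = -291.0802. B = V − Δ·S = -329.2130.
(3,1): S=80.0164. Δ = (V_up−V_dn)/(S_up−S_dn) = (-253.1290−-306.7400)/(102.4210−48.8100) = 1.0000. V = [p*·-253.1290 + (1−p*)·-306.7400]/1.08 = -249.1966. B = V − Δ·S = -329.2130.
(3,2): S=167.9032. Δ = (V_up−V_dn)/(S_up−S_dn) = (-140.6339−-253.1290)/(214.9161−102.4210) = 1.0000. V = [p*·-140.6339 + (1−p*)·-253.1290]/1.08 = -161.3097. B = V − Δ·S = -329.2130.
(3,3): S=352.3215. Δ = (V_up−V_dn)/(S_up−S_dn) = (95.4216−-140.6339)/(450.9716−214.9161) = 1.0000. V = [p*·95.4216 + (1−p*)·-140.6339]/1.08 = 23.1086. B = V − Δ·S = -329.2130.
(2,0): S=62.5128. Δ = (V_up−V_dn)/(S_up−S_dn) = (-249.1966−-291.0802)/(80.0164−38.1328) = 1.0000. V = [p*·-249.1966 + (1−p*)·-291.0802]/1.08 = -242.3140. B = V − Δ·S = -304.8268.
(2,1): S=131.1744. Δ = (V_up−V_dn)/(S_up−S_dn) = (-161.3097−-249.1966)/(167.9032−80.0164) = 1.0000. V = [p*·-161.3097 + (1−p*)·-249.1966]/1.08 = -173.6524. B = V − Δ·S = -304.8268.
(2,2): S=275.2512. Δ = (V_up−V_dn)/(S_up−S_dn) = (23.1086−-161.3097)/(352.3215−167.9032) = 1.0000. V = [p*·23.1086 + (1−p*)·-161.3097]/1.08 = -29.5756. B = V − Δ·S = -304.8268.
(1,0): S=102.4800. Δ = (V_up−V_dn)/(S_up−S_dn) = (-173.6524−-242.3140)/(131.1744−62.5128) = 1.0000. V = [p*·-173.6524 + (1−p*)·-242.3140]/1.08 = -179.7671. B = V − Δ·S = -282.2471.
(1,1): S=215.0400. Δ = (V_up−V_dn)/(S_up−S_dn) = (-29.5756−-173.6524)/(275.2512−131.1744) = 1.0000. V = [p*·-29.5756 + (1−p*)·-173.6524]/1.08 = -67.2071. B = V − Δ·S = -282.2471.
(0,0): S=168.0000. Δ = (V_up−V_dn)/(S_up−S_dn) = (-67.2071−-179.7671)/(215.0400−102.4800) = 1.0000. V = [p*·-67.2071 + (1−p*)·-179.7671]/1.08 = -93.3399. B = V − Δ·S = -261.3399.
The time-0 hedge costs -93.3399, which is the no-arbitrage price.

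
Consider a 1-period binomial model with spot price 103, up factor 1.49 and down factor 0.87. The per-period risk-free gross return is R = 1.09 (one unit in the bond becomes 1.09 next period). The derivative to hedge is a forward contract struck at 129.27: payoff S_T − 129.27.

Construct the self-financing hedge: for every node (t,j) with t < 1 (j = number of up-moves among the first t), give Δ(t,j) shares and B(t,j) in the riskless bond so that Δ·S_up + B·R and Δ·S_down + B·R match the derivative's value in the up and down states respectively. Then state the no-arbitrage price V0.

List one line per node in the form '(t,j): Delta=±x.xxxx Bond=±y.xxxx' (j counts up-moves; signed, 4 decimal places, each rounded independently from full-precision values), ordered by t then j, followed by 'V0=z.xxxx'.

Since d<R<u, set p* = (R−d)/(u−d) = 0.3548; price each node as the discounted p*-expectation of its children.
Terminal payoffs: V(1,0)=-39.6600, V(1,1)=24.2000
(0,0): S=103.0000. Δ = (V_up−V_dn)/(S_up−S_dn) = (24.2000−-39.6600)/(153.4700−89.6100) = 1.0000. V = [p*·24.2000 + (1−p*)·-39.6600]/1.09 = -15.5963. B = V − Δ·S = -118.5963.
Self-financing check: at every node Δ·S+B equals the discounted successor values.

(0,0): Delta=1.0000 Bond=-118.5963
V0=-15.5963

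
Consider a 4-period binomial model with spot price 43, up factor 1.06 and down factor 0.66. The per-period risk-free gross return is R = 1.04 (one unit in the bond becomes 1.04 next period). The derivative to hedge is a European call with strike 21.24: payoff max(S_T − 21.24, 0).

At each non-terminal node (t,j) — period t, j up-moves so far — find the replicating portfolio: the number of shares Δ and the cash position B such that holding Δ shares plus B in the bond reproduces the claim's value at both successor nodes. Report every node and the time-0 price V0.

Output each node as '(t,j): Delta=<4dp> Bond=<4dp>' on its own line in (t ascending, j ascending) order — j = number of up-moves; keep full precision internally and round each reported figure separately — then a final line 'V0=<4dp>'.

Risk-neutral probability p* = (R−d)/(u−d) = (1.04−0.66)/(1.06−0.66) = 0.9500.
At expiry t=4: V(4,0)=0.0000, V(4,1)=0.0000, V(4,2)=0.0000, V(4,3)=12.5610, V(4,4)=33.0465
(3,0): S=12.3623. Δ = (V_up−V_dn)/(S_up−S_dn) = (0.0000−0.0000)/(13.1041−8.1591) = 0.0000. V = [p*·0.0000 + (1−p*)·0.0000]/1.04 = 0.0000. B = V − Δ·S = 0.0000.
(3,1): S=19.8546. Δ = (V_up−V_dn)/(S_up−S_dn) = (0.0000−0.0000)/(21.0459−13.1041) = 0.0000. V = [p*·0.0000 + (1−p*)·0.0000]/1.04 = 0.0000. B = V − Δ·S = 0.0000.
(3,2): S=31.8878. Δ = (V_up−V_dn)/(S_up−S_dn) = (12.5610−0.0000)/(33.8010−21.0459) = 0.9848. V = [p*·12.5610 + (1−p*)·0.0000]/1.04 = 11.4740. B = V − Δ·S = -19.9286.
(3,3): S=51.2137. Δ = (V_up−V_dn)/(S_up−S_dn) = (33.0465−12.5610)/(54.2865−33.8010) = 1.0000. V = [p*·33.0465 + (1−p*)·12.5610]/1.04 = 30.7906. B = V − Δ·S = -20.4231.
(2,0): S=18.7308. Δ = (V_up−V_dn)/(S_up−S_dn) = (0.0000−0.0000)/(19.8546−12.3623) = 0.0000. V = [p*·0.0000 + (1−p*)·0.0000]/1.04 = 0.0000. B = V − Δ·S = 0.0000.
(2,1): S=30.0828. Δ = (V_up−V_dn)/(S_up−S_dn) = (11.4740−0.0000)/(31.8878−19.8546) = 0.9535. V = [p*·11.4740 + (1−p*)·0.0000]/1.04 = 10.4811. B = V − Δ·S = -18.2040.
(2,2): S=48.3148. Δ = (V_up−V_dn)/(S_up−S_dn) = (30.7906−11.4740)/(51.2137−31.8878) = 0.9995. V = [p*·30.7906 + (1−p*)·11.4740]/1.04 = 28.6777. B = V − Δ·S = -19.6138.
(1,0): S=28.3800. Δ = (V_up−V_dn)/(S_up−S_dn) = (10.4811−0.0000)/(30.0828−18.7308) = 0.9233. V = [p*·10.4811 + (1−p*)·0.0000]/1.04 = 9.5741. B = V − Δ·S = -16.6286.
(1,1): S=45.5800. Δ = (V_up−V_dn)/(S_up−S_dn) = (28.6777−10.4811)/(48.3148−30.0828) = 0.9981. V = [p*·28.6777 + (1−p*)·10.4811]/1.04 = 26.6999. B = V − Δ·S = -18.7916.
(0,0): S=43.0000. Δ = (V_up−V_dn)/(S_up−S_dn) = (26.6999−9.5741)/(45.5800−28.3800) = 0.9957. V = [p*·26.6999 + (1−p*)·9.5741]/1.04 = 24.8496. B = V − Δ·S = -17.9649.
Check: Δ(0,0)·S0 + B(0,0) = 24.8496 = V0.

(0,0): Delta=0.9957 Bond=-17.9649
(1,0): Delta=0.9233 Bond=-16.6286
(1,1): Delta=0.9981 Bond=-18.7916
(2,0): Delta=0.0000 Bond=0.0000
(2,1): Delta=0.9535 Bond=-18.2040
(2,2): Delta=0.9995 Bond=-19.6138
(3,0): Delta=0.0000 Bond=0.0000
(3,1): Delta=0.0000 Bond=0.0000
(3,2): Delta=0.9848 Bond=-19.9286
(3,3): Delta=1.0000 Bond=-20.4231
V0=24.8496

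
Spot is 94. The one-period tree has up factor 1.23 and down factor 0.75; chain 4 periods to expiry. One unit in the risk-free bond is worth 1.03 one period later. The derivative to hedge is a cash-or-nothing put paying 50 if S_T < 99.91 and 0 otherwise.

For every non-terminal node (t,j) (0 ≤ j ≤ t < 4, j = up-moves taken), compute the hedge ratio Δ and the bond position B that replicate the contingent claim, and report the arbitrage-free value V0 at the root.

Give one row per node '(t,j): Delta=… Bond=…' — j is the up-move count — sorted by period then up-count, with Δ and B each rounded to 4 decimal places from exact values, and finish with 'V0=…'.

Under the risk-neutral measure, an up-move has probability p* = (R−d)/(u−d) = 0.5833 and values discount at R = 1.03.
Terminal values V(4,·): V(4,0)=50.0000, V(4,1)=50.0000, V(4,2)=50.0000, V(4,3)=0.0000, V(4,4)=0.0000
Node (3,0) S=39.6562: V=(p*·50.0000+(1−p*)·50.0000)/1.03=48.5437; Δ=(50.0000−50.0000)/(48.7772−29.7422)=0.0000; B=V−Δ·S=48.5437
Node (3,1) S=65.0362: V=(p*·50.0000+(1−p*)·50.0000)/1.03=48.5437; Δ=(50.0000−50.0000)/(79.9946−48.7772)=0.0000; B=V−Δ·S=48.5437
Node (3,2) S=106.6594: V=(p*·0.0000+(1−p*)·50.0000)/1.03=20.2265; Δ=(0.0000−50.0000)/(131.1911−79.9946)=-0.9766; B=V−Δ·S=124.3932
Node (3,3) S=174.9215: V=(p*·0.0000+(1−p*)·0.0000)/1.03=0.0000; Δ=(0.0000−0.0000)/(215.1534−131.1911)=0.0000; B=V−Δ·S=0.0000
Node (2,0) S=52.8750: V=(p*·48.5437+(1−p*)·48.5437)/1.03=47.1298; Δ=(48.5437−48.5437)/(65.0362−39.6562)=0.0000; B=V−Δ·S=47.1298
Node (2,1) S=86.7150: V=(p*·20.2265+(1−p*)·48.5437)/1.03=31.0926; Δ=(20.2265−48.5437)/(106.6595−65.0362)=-0.6803; B=V−Δ·S=90.0866
Node (2,2) S=142.2126: V=(p*·0.0000+(1−p*)·20.2265)/1.03=8.1823; Δ=(0.0000−20.2265)/(174.9215−106.6594)=-0.2963; B=V−Δ·S=50.3209
Node (1,0) S=70.5000: V=(p*·31.0926+(1−p*)·47.1298)/1.03=36.6745; Δ=(31.0926−47.1298)/(86.7150−52.8750)=-0.4739; B=V−Δ·S=70.0854
Node (1,1) S=115.6200: V=(p*·8.1823+(1−p*)·31.0926)/1.03=17.2119; Δ=(8.1823−31.0926)/(142.2126−86.7150)=-0.4128; B=V−Δ·S=64.9417
Node (0,0) S=94.0000: V=(p*·17.2119+(1−p*)·36.6745)/1.03=24.5838; Δ=(17.2119−36.6745)/(115.6200−70.5000)=-0.4314; B=V−Δ·S=65.1310
Root portfolio cost Δ·94+B reproduces V0=24.5838.

(0,0): Delta=-0.4314 Bond=65.1310
(1,0): Delta=-0.4739 Bond=70.0854
(1,1): Delta=-0.4128 Bond=64.9417
(2,0): Delta=0.0000 Bond=47.1298
(2,1): Delta=-0.6803 Bond=90.0866
(2,2): Delta=-0.2963 Bond=50.3209
(3,0): Delta=0.0000 Bond=48.5437
(3,1): Delta=0.0000 Bond=48.5437
(3,2): Delta=-0.9766 Bond=124.3932
(3,3): Delta=0.0000 Bond=0.0000
V0=24.5838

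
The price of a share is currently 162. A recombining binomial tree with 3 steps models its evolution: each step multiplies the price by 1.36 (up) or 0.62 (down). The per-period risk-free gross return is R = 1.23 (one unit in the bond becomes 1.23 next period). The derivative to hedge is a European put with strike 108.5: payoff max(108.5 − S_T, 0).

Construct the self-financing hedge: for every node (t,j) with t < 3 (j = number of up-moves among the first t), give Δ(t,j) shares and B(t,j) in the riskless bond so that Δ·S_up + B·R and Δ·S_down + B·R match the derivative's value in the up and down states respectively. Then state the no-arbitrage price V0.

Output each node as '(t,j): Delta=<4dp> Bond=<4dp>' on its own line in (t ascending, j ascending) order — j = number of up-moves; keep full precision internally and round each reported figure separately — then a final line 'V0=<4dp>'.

(0,0): Delta=-0.0459 Bond=8.6098
(1,0): Delta=-0.3032 Bond=36.4405
(1,1): Delta=-0.0209 Bond=5.0810
(2,0): Delta=-1.0000 Bond=88.2114
(2,1): Delta=-0.2355 Bond=35.5749
(2,2): Delta=0.0000 Bond=0.0000
V0=1.1801

No-arbitrage ⇒ martingale measure with p* = (R−d)/(u−d) = 0.8243.
Terminal payoffs: V(3,0)=69.8909, V(3,1)=23.8090, V(3,2)=0.0000, V(3,3)=0.0000
(2,0): S=62.2728. Δ = (V_up−V_dn)/(S_up−S_dn) = (23.8090−69.8909)/(84.6910−38.6091) = -1.0000. V = [p*·23.8090 + (1−p*)·69.8909]/1.23 = 25.9386. B = V − Δ·S = 88.2114.
(2,1): S=136.5984. Δ = (V_up−V_dn)/(S_up−S_dn) = (0.0000−23.8090)/(185.7738−84.6910) = -0.2355. V = [p*·0.0000 + (1−p*)·23.8090]/1.23 = 3.4005. B = V − Δ·S = 35.5749.
(2,2): S=299.6352. Δ = (V_up−V_dn)/(S_up−S_dn) = (0.0000−0.0000)/(407.5039−185.7738) = 0.0000. V = [p*·0.0000 + (1−p*)·0.0000]/1.23 = 0.0000. B = V − Δ·S = 0.0000.
(1,0): S=100.4400. Δ = (V_up−V_dn)/(S_up−S_dn) = (3.4005−25.9386)/(136.5984−62.2728) = -0.3032. V = [p*·3.4005 + (1−p*)·25.9386]/1.23 = 5.9837. B = V − Δ·S = 36.4405.
(1,1): S=220.3200. Δ = (V_up−V_dn)/(S_up−S_dn) = (0.0000−3.4005)/(299.6352−136.5984) = -0.0209. V = [p*·0.0000 + (1−p*)·3.4005]/1.23 = 0.4857. B = V − Δ·S = 5.0810.
(0,0): S=162.0000. Δ = (V_up−V_dn)/(S_up−S_dn) = (0.4857−5.9837)/(220.3200−100.4400) = -0.0459. V = [p*·0.4857 + (1−p*)·5.9837]/1.23 = 1.1801. B = V − Δ·S = 8.6098.
Root portfolio cost Δ·162+B reproduces V0=1.1801.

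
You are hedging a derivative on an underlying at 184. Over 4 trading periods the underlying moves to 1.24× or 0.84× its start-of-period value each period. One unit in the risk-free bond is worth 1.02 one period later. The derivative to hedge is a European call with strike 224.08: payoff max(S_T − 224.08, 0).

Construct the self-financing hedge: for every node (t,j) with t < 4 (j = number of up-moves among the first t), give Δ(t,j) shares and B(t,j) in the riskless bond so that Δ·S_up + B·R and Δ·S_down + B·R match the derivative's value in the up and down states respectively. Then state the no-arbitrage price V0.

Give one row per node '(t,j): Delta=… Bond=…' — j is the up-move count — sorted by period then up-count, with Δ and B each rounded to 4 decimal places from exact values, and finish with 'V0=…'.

(0,0): Delta=0.4658 Bond=-64.6342
(1,0): Delta=0.2223 Bond=-28.2941
(1,1): Delta=0.6674 Bond=-111.9225
(2,0): Delta=0.0000 Bond=0.0000
(2,1): Delta=0.4063 Bond=-64.1334
(2,2): Delta=0.8835 Bond=-175.3057
(3,0): Delta=0.0000 Bond=0.0000
(3,1): Delta=0.0000 Bond=0.0000
(3,2): Delta=0.7428 Bond=-145.3690
(3,3): Delta=1.0000 Bond=-219.6863
V0=21.0681

Under the risk-neutral measure, an up-move has probability p* = (R−d)/(u−d) = 0.4500 and values discount at R = 1.02.
Payoff layer (t=4): V(4,0)=0.0000, V(4,1)=0.0000, V(4,2)=0.0000, V(4,3)=70.6078, V(4,4)=210.9353
  t=3,j=0: stock 109.0575 → up 135.2313 (V=0.0000), down 91.6083 (V=0.0000). Price 0.0000; hedge Δ=0.0000, bond B=0.0000.
  t=3,j=1: stock 160.9897 → up 199.6272 (V=0.0000), down 135.2313 (V=0.0000). Price 0.0000; hedge Δ=0.0000, bond B=0.0000.
  t=3,j=2: stock 237.6515 → up 294.6878 (V=70.6078), down 199.6272 (V=0.0000). Price 31.1505; hedge Δ=0.7428, bond B=-145.3690.
  t=3,j=3: stock 350.8188 → up 435.0153 (V=210.9353), down 294.6878 (V=70.6078). Price 131.1325; hedge Δ=1.0000, bond B=-219.6863.
  t=2,j=0: stock 129.8304 → up 160.9897 (V=0.0000), down 109.0575 (V=0.0000). Price 0.0000; hedge Δ=0.0000, bond B=0.0000.
  t=2,j=1: stock 191.6544 → up 237.6515 (V=31.1505), down 160.9897 (V=0.0000). Price 13.7429; hedge Δ=0.4063, bond B=-64.1334.
  t=2,j=2: stock 282.9184 → up 350.8188 (V=131.1325), down 237.6515 (V=31.1505). Price 74.6494; hedge Δ=0.8835, bond B=-175.3057.
  t=1,j=0: stock 154.5600 → up 191.6544 (V=13.7429), down 129.8304 (V=0.0000). Price 6.0630; hedge Δ=0.2223, bond B=-28.2941.
  t=1,j=1: stock 228.1600 → up 282.9184 (V=74.6494), down 191.6544 (V=13.7429). Price 40.3439; hedge Δ=0.6674, bond B=-111.9225.
  t=0,j=0: stock 184.0000 → up 228.1600 (V=40.3439), down 154.5600 (V=6.0630). Price 21.0681; hedge Δ=0.4658, bond B=-64.6342.
Check: Δ(0,0)·S0 + B(0,0) = 21.0681 = V0.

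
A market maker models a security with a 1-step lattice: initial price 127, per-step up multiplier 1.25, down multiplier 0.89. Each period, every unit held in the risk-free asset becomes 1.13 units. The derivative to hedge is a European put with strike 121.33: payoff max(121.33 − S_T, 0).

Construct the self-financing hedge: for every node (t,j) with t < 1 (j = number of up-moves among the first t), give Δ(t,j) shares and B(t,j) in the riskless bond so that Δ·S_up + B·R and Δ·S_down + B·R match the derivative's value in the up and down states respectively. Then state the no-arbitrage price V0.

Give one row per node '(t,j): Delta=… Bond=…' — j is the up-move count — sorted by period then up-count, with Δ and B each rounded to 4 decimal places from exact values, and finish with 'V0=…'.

(0,0): Delta=-0.1815 Bond=25.5039
V0=2.4484

Since d<R<u, set p* = (R−d)/(u−d) = 0.6667; price each node as the discounted p*-expectation of its children.
Terminal values V(1,·): V(1,0)=8.3000, V(1,1)=0.0000
  t=0,j=0: stock 127.0000 → up 158.7500 (V=0.0000), down 113.0300 (V=8.3000). Price 2.4484; hedge Δ=-0.1815, bond B=25.5039.
Self-financing check: at every node Δ·S+B equals the discounted successor values.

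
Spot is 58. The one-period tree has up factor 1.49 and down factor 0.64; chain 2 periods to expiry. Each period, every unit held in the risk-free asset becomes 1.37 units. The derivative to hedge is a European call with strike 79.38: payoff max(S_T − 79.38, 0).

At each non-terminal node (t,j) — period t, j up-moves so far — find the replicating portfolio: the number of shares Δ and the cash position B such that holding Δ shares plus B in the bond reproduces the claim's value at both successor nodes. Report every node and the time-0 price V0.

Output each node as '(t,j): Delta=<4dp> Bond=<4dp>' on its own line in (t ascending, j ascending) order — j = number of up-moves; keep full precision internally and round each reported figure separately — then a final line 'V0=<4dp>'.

(0,0): Delta=0.6280 Bond=-17.0148
(1,0): Delta=0.0000 Bond=0.0000
(1,1): Delta=0.6723 Bond=-27.1420
V0=19.4075

Under the risk-neutral measure, an up-move has probability p* = (R−d)/(u−d) = 0.8588 and values discount at R = 1.37.
At expiry t=2: V(2,0)=0.0000, V(2,1)=0.0000, V(2,2)=49.3858
Node (1,0) S=37.1200: V=(p*·0.0000+(1−p*)·0.0000)/1.37=0.0000; Δ=(0.0000−0.0000)/(55.3088−23.7568)=0.0000; B=V−Δ·S=0.0000
Node (1,1) S=86.4200: V=(p*·49.3858+(1−p*)·0.0000)/1.37=30.9589; Δ=(49.3858−0.0000)/(128.7658−55.3088)=0.6723; B=V−Δ·S=-27.1420
Node (0,0) S=58.0000: V=(p*·30.9589+(1−p*)·0.0000)/1.37=19.4075; Δ=(30.9589−0.0000)/(86.4200−37.1200)=0.6280; B=V−Δ·S=-17.0148
Root portfolio cost Δ·58+B reproduces V0=19.4075.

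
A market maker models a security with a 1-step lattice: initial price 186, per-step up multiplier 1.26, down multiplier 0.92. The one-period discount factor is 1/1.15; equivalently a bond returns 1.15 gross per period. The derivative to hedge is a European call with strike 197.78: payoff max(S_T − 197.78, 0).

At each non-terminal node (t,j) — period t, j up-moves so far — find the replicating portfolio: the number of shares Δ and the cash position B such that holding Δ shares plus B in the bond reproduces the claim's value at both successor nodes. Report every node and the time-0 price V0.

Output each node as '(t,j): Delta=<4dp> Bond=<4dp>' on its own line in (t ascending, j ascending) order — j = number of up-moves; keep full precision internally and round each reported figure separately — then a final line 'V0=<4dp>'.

(0,0): Delta=0.5784 Bond=-86.0706
V0=21.5176

The replicating-portfolio and risk-neutral prices coincide; use p* = (1.15−0.92)/(1.26−0.92) = 0.6765 for the latter.
Payoff layer (t=1): V(1,0)=0.0000, V(1,1)=36.5800
Node (0,0) S=186.0000: V=(p*·36.5800+(1−p*)·0.0000)/1.15=21.5176; Δ=(36.5800−0.0000)/(234.3600−171.1200)=0.5784; B=V−Δ·S=-86.0706
The time-0 hedge costs 21.5176, which is the no-arbitrage price.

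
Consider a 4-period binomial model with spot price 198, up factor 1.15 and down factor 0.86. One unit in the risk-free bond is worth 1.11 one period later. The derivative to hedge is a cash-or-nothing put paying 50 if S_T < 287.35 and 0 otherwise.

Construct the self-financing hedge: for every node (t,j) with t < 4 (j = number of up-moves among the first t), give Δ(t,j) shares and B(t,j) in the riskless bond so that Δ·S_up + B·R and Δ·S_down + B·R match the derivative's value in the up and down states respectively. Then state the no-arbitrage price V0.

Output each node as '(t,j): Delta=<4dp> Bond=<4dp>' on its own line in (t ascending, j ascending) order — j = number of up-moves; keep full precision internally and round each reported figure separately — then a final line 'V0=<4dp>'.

Risk-neutral probability p* = (R−d)/(u−d) = (1.11−0.86)/(1.15−0.86) = 0.8621.
Terminal values V(4,·): V(4,0)=50.0000, V(4,1)=50.0000, V(4,2)=50.0000, V(4,3)=50.0000, V(4,4)=0.0000
  t=3,j=0: stock 125.9391 → up 144.8300 (V=50.0000), down 108.3076 (V=50.0000). Price 45.0450; hedge Δ=0.0000, bond B=45.0450.
  t=3,j=1: stock 168.4069 → up 193.6680 (V=50.0000), down 144.8300 (V=50.0000). Price 45.0450; hedge Δ=0.0000, bond B=45.0450.
  t=3,j=2: stock 225.1953 → up 258.9746 (V=50.0000), down 193.6680 (V=50.0000). Price 45.0450; hedge Δ=0.0000, bond B=45.0450.
  t=3,j=3: stock 301.1332 → up 346.3032 (V=0.0000), down 258.9746 (V=50.0000). Price 6.2131; hedge Δ=-0.5725, bond B=178.6269.
  t=2,j=0: stock 146.4408 → up 168.4069 (V=45.0450), down 125.9391 (V=45.0450). Price 40.5811; hedge Δ=0.0000, bond B=40.5811.
  t=2,j=1: stock 195.8220 → up 225.1953 (V=45.0450), down 168.4069 (V=45.0450). Price 40.5811; hedge Δ=0.0000, bond B=40.5811.
  t=2,j=2: stock 261.8550 → up 301.1332 (V=6.2131), down 225.1953 (V=45.0450). Price 10.4227; hedge Δ=-0.5114, bond B=144.3260.
  t=1,j=0: stock 170.2800 → up 195.8220 (V=40.5811), down 146.4408 (V=40.5811). Price 36.5596; hedge Δ=0.0000, bond B=36.5596.
  t=1,j=1: stock 227.7000 → up 261.8550 (V=10.4227), down 195.8220 (V=40.5811). Price 13.1374; hedge Δ=-0.4567, bond B=117.1318.
  t=0,j=0: stock 198.0000 → up 227.7000 (V=13.1374), down 170.2800 (V=36.5596). Price 14.7460; hedge Δ=-0.4079, bond B=95.5121.
The time-0 hedge costs 14.7460, which is the no-arbitrage price.

(0,0): Delta=-0.4079 Bond=95.5121
(1,0): Delta=0.0000 Bond=36.5596
(1,1): Delta=-0.4567 Bond=117.1318
(2,0): Delta=0.0000 Bond=40.5811
(2,1): Delta=0.0000 Bond=40.5811
(2,2): Delta=-0.5114 Bond=144.3260
(3,0): Delta=0.0000 Bond=45.0450
(3,1): Delta=0.0000 Bond=45.0450
(3,2): Delta=0.0000 Bond=45.0450
(3,3): Delta=-0.5725 Bond=178.6269
V0=14.7460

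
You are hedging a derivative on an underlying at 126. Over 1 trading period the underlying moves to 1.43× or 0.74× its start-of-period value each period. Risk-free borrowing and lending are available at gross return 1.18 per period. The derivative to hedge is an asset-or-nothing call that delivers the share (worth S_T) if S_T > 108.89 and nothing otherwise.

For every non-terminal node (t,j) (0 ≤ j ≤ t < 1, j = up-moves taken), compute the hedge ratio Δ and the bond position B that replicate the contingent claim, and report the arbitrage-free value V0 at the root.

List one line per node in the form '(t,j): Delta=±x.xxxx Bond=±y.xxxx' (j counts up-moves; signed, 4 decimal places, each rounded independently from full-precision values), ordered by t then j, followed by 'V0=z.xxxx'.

(0,0): Delta=2.0725 Bond=-163.7598
V0=97.3707

Since d<R<u, set p* = (R−d)/(u−d) = 0.6377; price each node as the discounted p*-expectation of its children.
At expiry t=1: V(1,0)=0.0000, V(1,1)=180.1800
  t=0,j=0: stock 126.0000 → up 180.1800 (V=180.1800), down 93.2400 (V=0.0000). Price 97.3707; hedge Δ=2.0725, bond B=-163.7598.
Root portfolio cost Δ·126+B reproduces V0=97.3707.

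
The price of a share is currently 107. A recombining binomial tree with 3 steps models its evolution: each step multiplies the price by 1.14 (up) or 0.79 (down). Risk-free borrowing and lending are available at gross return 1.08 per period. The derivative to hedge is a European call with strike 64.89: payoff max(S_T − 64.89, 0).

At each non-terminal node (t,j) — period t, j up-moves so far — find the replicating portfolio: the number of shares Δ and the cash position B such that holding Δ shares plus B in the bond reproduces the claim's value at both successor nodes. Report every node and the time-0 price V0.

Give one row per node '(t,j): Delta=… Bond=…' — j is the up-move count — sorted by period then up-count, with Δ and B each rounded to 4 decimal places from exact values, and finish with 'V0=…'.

(0,0): Delta=0.9918 Bond=-50.5897
(1,0): Delta=0.9349 Bond=-49.8237
(1,1): Delta=1.0000 Bond=-55.6327
(2,0): Delta=0.4808 Bond=-23.4862
(2,1): Delta=1.0000 Bond=-60.0833
(2,2): Delta=1.0000 Bond=-60.0833
V0=55.5368

Under the risk-neutral measure, an up-move has probability p* = (R−d)/(u−d) = 0.8286 and values discount at R = 1.08.
Terminal values V(3,·): V(3,0)=0.0000, V(3,1)=11.2377, V(3,2)=44.9652, V(3,3)=93.6352
Node (2,0) S=66.7787: V=(p*·11.2377+(1−p*)·0.0000)/1.08=8.6215; Δ=(11.2377−0.0000)/(76.1277−52.7552)=0.4808; B=V−Δ·S=-23.4862
Node (2,1) S=96.3642: V=(p*·44.9652+(1−p*)·11.2377)/1.08=36.2809; Δ=(44.9652−11.2377)/(109.8552−76.1277)=1.0000; B=V−Δ·S=-60.0833
Node (2,2) S=139.0572: V=(p*·93.6352+(1−p*)·44.9652)/1.08=78.9739; Δ=(93.6352−44.9652)/(158.5252−109.8552)=1.0000; B=V−Δ·S=-60.0833
Node (1,0) S=84.5300: V=(p*·36.2809+(1−p*)·8.6215)/1.08=29.2030; Δ=(36.2809−8.6215)/(96.3642−66.7787)=0.9349; B=V−Δ·S=-49.8237
Node (1,1) S=121.9800: V=(p*·78.9739+(1−p*)·36.2809)/1.08=66.3473; Δ=(78.9739−36.2809)/(139.0572−96.3642)=1.0000; B=V−Δ·S=-55.6327
Node (0,0) S=107.0000: V=(p*·66.3473+(1−p*)·29.2030)/1.08=55.5368; Δ=(66.3473−29.2030)/(121.9800−84.5300)=0.9918; B=V−Δ·S=-50.5897
Check: Δ(0,0)·S0 + B(0,0) = 55.5368 = V0.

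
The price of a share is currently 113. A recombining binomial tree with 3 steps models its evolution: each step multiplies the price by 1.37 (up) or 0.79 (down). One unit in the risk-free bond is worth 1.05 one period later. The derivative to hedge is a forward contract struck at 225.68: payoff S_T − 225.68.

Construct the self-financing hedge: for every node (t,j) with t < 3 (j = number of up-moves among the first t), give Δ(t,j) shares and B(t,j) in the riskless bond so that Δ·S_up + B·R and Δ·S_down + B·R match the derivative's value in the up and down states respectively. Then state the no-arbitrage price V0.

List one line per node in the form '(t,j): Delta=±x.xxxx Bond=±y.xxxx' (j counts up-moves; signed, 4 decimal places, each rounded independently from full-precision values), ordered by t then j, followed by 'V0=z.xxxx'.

The replicating-portfolio and risk-neutral prices coincide; use p* = (1.05−0.79)/(1.37−0.79) = 0.4483 for the latter.
Terminal payoffs: V(3,0)=-169.9666, V(3,1)=-129.0631, V(3,2)=-58.1291, V(3,3)=64.8829
Node (2,0) S=70.5233: V=(p*·-129.0631+(1−p*)·-169.9666)/1.05=-144.4100; Δ=(-129.0631−-169.9666)/(96.6169−55.7134)=1.0000; B=V−Δ·S=-214.9333
Node (2,1) S=122.2999: V=(p*·-58.1291+(1−p*)·-129.0631)/1.05=-92.6334; Δ=(-58.1291−-129.0631)/(167.5509−96.6169)=1.0000; B=V−Δ·S=-214.9333
Node (2,2) S=212.0897: V=(p*·64.8829+(1−p*)·-58.1291)/1.05=-2.8436; Δ=(64.8829−-58.1291)/(290.5629−167.5509)=1.0000; B=V−Δ·S=-214.9333
Node (1,0) S=89.2700: V=(p*·-92.6334+(1−p*)·-144.4100)/1.05=-115.4284; Δ=(-92.6334−-144.4100)/(122.2999−70.5233)=1.0000; B=V−Δ·S=-204.6984
Node (1,1) S=154.8100: V=(p*·-2.8436+(1−p*)·-92.6334)/1.05=-49.8884; Δ=(-2.8436−-92.6334)/(212.0897−122.2999)=1.0000; B=V−Δ·S=-204.6984
Node (0,0) S=113.0000: V=(p*·-49.8884+(1−p*)·-115.4284)/1.05=-81.9509; Δ=(-49.8884−-115.4284)/(154.8100−89.2700)=1.0000; B=V−Δ·S=-194.9509
Each (Δ,B) replicates both successor values, so the strategy is self-financing and V0 is arbitrage-free.

(0,0): Delta=1.0000 Bond=-194.9509
(1,0): Delta=1.0000 Bond=-204.6984
(1,1): Delta=1.0000 Bond=-204.6984
(2,0): Delta=1.0000 Bond=-214.9333
(2,1): Delta=1.0000 Bond=-214.9333
(2,2): Delta=1.0000 Bond=-214.9333
V0=-81.9509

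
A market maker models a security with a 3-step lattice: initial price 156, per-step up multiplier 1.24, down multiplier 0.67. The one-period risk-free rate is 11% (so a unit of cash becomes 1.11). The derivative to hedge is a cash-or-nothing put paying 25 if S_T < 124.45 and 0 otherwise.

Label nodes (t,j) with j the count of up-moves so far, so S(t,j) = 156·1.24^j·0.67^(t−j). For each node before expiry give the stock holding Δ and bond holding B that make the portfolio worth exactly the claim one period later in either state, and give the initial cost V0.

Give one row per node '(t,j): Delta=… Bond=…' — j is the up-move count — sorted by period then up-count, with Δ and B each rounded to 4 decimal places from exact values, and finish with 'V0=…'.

Risk-neutral probability p* = (R−d)/(u−d) = (1.11−0.67)/(1.24−0.67) = 0.7719.
Payoff layer (t=3): V(3,0)=25.0000, V(3,1)=25.0000, V(3,2)=0.0000, V(3,3)=0.0000
Node (2,0) S=70.0284: V=(p*·25.0000+(1−p*)·25.0000)/1.11=22.5225; Δ=(25.0000−25.0000)/(86.8352−46.9190)=0.0000; B=V−Δ·S=22.5225
Node (2,1) S=129.6048: V=(p*·0.0000+(1−p*)·25.0000)/1.11=5.1367; Δ=(0.0000−25.0000)/(160.7100−86.8352)=-0.3384; B=V−Δ·S=48.9964
Node (2,2) S=239.8656: V=(p*·0.0000+(1−p*)·0.0000)/1.11=0.0000; Δ=(0.0000−0.0000)/(297.4333−160.7100)=0.0000; B=V−Δ·S=0.0000
Node (1,0) S=104.5200: V=(p*·5.1367+(1−p*)·22.5225)/1.11=8.1999; Δ=(5.1367−22.5225)/(129.6048−70.0284)=-0.2918; B=V−Δ·S=38.7013
Node (1,1) S=193.4400: V=(p*·0.0000+(1−p*)·5.1367)/1.11=1.0554; Δ=(0.0000−5.1367)/(239.8656−129.6048)=-0.0466; B=V−Δ·S=10.0672
Node (0,0) S=156.0000: V=(p*·1.0554+(1−p*)·8.1999)/1.11=2.4188; Δ=(1.0554−8.1999)/(193.4400−104.5200)=-0.0803; B=V−Δ·S=14.9530
Self-financing check: at every node Δ·S+B equals the discounted successor values.

(0,0): Delta=-0.0803 Bond=14.9530
(1,0): Delta=-0.2918 Bond=38.7013
(1,1): Delta=-0.0466 Bond=10.0672
(2,0): Delta=0.0000 Bond=22.5225
(2,1): Delta=-0.3384 Bond=48.9964
(2,2): Delta=0.0000 Bond=0.0000
V0=2.4188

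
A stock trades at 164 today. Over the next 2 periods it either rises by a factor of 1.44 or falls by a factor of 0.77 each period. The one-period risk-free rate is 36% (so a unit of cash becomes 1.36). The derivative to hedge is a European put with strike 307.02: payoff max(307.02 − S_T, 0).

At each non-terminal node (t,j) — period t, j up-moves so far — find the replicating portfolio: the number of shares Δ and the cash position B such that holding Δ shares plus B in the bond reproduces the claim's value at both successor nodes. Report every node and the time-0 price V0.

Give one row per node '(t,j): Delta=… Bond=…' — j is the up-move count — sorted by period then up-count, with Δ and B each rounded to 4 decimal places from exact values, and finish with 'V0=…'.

(0,0): Delta=-0.8052 Bond=147.9087
(1,0): Delta=-1.0000 Bond=225.7500
(1,1): Delta=-0.7911 Bond=197.8211
V0=15.8491

The replicating-portfolio and risk-neutral prices coincide; use p* = (1.36−0.77)/(1.44−0.77) = 0.8806 for the latter.
Terminal values V(2,·): V(2,0)=209.7844, V(2,1)=125.1768, V(2,2)=0.0000
Node (1,0) S=126.2800: V=(p*·125.1768+(1−p*)·209.7844)/1.36=99.4700; Δ=(125.1768−209.7844)/(181.8432−97.2356)=-1.0000; B=V−Δ·S=225.7500
Node (1,1) S=236.1600: V=(p*·0.0000+(1−p*)·125.1768)/1.36=10.9901; Δ=(0.0000−125.1768)/(340.0704−181.8432)=-0.7911; B=V−Δ·S=197.8211
Node (0,0) S=164.0000: V=(p*·10.9901+(1−p*)·99.4700)/1.36=15.8491; Δ=(10.9901−99.4700)/(236.1600−126.2800)=-0.8052; B=V−Δ·S=147.9087
Each (Δ,B) replicates both successor values, so the strategy is self-financing and V0 is arbitrage-free.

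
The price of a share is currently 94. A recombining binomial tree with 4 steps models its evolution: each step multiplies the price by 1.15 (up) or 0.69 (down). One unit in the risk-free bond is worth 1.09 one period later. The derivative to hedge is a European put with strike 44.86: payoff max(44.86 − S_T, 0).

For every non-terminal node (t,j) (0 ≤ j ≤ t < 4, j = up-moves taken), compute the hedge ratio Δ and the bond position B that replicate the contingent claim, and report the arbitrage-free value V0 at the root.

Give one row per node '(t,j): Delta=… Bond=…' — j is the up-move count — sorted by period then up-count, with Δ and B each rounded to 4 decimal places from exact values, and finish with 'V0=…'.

(0,0): Delta=-0.0080 Bond=0.8053
(1,0): Delta=-0.0666 Bond=4.6830
(1,1): Delta=-0.0027 Bond=0.3070
(2,0): Delta=-0.4448 Bond=22.0297
(2,1): Delta=-0.0326 Bond=2.5657
(2,2): Delta=0.0000 Bond=0.0000
(3,0): Delta=-1.0000 Bond=41.1560
(3,1): Delta=-0.3949 Bond=21.4408
(3,2): Delta=0.0000 Bond=0.0000
(3,3): Delta=0.0000 Bond=0.0000
V0=0.0559

No-arbitrage ⇒ martingale measure with p* = (R−d)/(u−d) = 0.8696.
At expiry t=4: V(4,0)=23.5529, V(4,1)=9.3482, V(4,2)=0.0000, V(4,3)=0.0000, V(4,4)=0.0000
(3,0): S=30.8798. Δ = (V_up−V_dn)/(S_up−S_dn) = (9.3482−23.5529)/(35.5118−21.3071) = -1.0000. V = [p*·9.3482 + (1−p*)·23.5529]/1.09 = 10.2761. B = V − Δ·S = 41.1560.
(3,1): S=51.4664. Δ = (V_up−V_dn)/(S_up−S_dn) = (0.0000−9.3482)/(59.1864−35.5118) = -0.3949. V = [p*·0.0000 + (1−p*)·9.3482]/1.09 = 1.1186. B = V − Δ·S = 21.4408.
(3,2): S=85.7773. Δ = (V_up−V_dn)/(S_up−S_dn) = (0.0000−0.0000)/(98.6440−59.1864) = 0.0000. V = [p*·0.0000 + (1−p*)·0.0000]/1.09 = 0.0000. B = V − Δ·S = 0.0000.
(3,3): S=142.9622. Δ = (V_up−V_dn)/(S_up−S_dn) = (0.0000−0.0000)/(164.4066−98.6440) = 0.0000. V = [p*·0.0000 + (1−p*)·0.0000]/1.09 = 0.0000. B = V − Δ·S = 0.0000.
(2,0): S=44.7534. Δ = (V_up−V_dn)/(S_up−S_dn) = (1.1186−10.2761)/(51.4664−30.8798) = -0.4448. V = [p*·1.1186 + (1−p*)·10.2761]/1.09 = 2.1221. B = V − Δ·S = 22.0297.
(2,1): S=74.5890. Δ = (V_up−V_dn)/(S_up−S_dn) = (0.0000−1.1186)/(85.7773−51.4664) = -0.0326. V = [p*·0.0000 + (1−p*)·1.1186]/1.09 = 0.1339. B = V − Δ·S = 2.5657.
(2,2): S=124.3150. Δ = (V_up−V_dn)/(S_up−S_dn) = (0.0000−0.0000)/(142.9622−85.7773) = 0.0000. V = [p*·0.0000 + (1−p*)·0.0000]/1.09 = 0.0000. B = V − Δ·S = 0.0000.
(1,0): S=64.8600. Δ = (V_up−V_dn)/(S_up−S_dn) = (0.1339−2.1221)/(74.5890−44.7534) = -0.0666. V = [p*·0.1339 + (1−p*)·2.1221]/1.09 = 0.3607. B = V − Δ·S = 4.6830.
(1,1): S=108.1000. Δ = (V_up−V_dn)/(S_up−S_dn) = (0.0000−0.1339)/(124.3150−74.5890) = -0.0027. V = [p*·0.0000 + (1−p*)·0.1339]/1.09 = 0.0160. B = V − Δ·S = 0.3070.
(0,0): S=94.0000. Δ = (V_up−V_dn)/(S_up−S_dn) = (0.0160−0.3607)/(108.1000−64.8600) = -0.0080. V = [p*·0.0160 + (1−p*)·0.3607]/1.09 = 0.0559. B = V − Δ·S = 0.8053.
Root portfolio cost Δ·94+B reproduces V0=0.0559.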